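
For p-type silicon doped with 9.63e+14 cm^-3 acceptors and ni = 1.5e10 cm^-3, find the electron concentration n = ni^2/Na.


Step 1: Majority hole concentration p ≈ Na = 9.63e+14 cm^-3
Step 2: n = ni^2 / Na = (1.5e10)^2 / 9.63e+14
Step 3: n = 2.34e+05 cm^-3

2.34e+05


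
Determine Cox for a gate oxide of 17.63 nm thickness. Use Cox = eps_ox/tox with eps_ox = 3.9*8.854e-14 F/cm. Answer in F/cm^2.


Step 1: eps_ox = 3.9 * 8.854e-14 = 3.45306e-13 F/cm
Step 2: tox in cm = 17.63 nm * 1e-7 = 1.7630e-06 cm
Step 3: Cox = 3.45306e-13 / 1.7630e-06 = 1.96e-07 F/cm^2

1.96e-07


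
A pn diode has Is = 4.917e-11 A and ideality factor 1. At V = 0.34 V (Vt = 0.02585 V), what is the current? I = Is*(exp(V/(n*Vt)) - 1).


Step 1: V/(n*Vt) = 0.34/(1*0.02585) = 13.1528
Step 2: exp(13.1528) = 5.1545e+05
Step 3: I = 4.917e-11 * (5.1545e+05 - 1) = 2.53e-05 A

2.53e-05


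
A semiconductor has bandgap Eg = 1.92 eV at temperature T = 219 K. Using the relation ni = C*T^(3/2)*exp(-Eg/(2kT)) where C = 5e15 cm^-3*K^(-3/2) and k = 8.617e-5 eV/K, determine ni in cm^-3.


Step 1: Compute kT = 8.617e-5 * 219 = 0.01887123 eV
Step 2: Exponent = -Eg/(2kT) = -1.92/(2*0.01887123) = -50.87109
Step 3: T^(3/2) = 219^1.5 = 3240.90
Step 4: ni = 5e15 * 3240.90 * exp(-50.87109) = 1.31e-03 cm^-3

1.31e-03


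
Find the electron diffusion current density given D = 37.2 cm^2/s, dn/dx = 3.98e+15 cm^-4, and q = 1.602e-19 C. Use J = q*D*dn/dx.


Step 1: J = q * D * (dn/dx)
Step 2: J = 1.602e-19 * 37.2 * 3.98e+15
Step 3: J = 2.37e-02 A/cm^2

2.37e-02


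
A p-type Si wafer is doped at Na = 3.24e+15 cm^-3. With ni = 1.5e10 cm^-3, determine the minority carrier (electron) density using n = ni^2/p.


Step 1: Majority hole concentration p ≈ Na = 3.24e+15 cm^-3
Step 2: n = ni^2 / Na = (1.5e10)^2 / 3.24e+15
Step 3: n = 6.94e+04 cm^-3

6.94e+04


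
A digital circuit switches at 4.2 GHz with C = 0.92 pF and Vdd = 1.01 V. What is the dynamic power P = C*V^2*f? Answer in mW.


Step 1: V^2 = 1.01^2 = 1.0201 V^2
Step 2: P = C*V^2*f = 0.92e-12 F * 1.0201 * 4.2e9 Hz
Step 3: P = 3.9416664e-03 W
Step 4: P = 3.942 mW

3.942


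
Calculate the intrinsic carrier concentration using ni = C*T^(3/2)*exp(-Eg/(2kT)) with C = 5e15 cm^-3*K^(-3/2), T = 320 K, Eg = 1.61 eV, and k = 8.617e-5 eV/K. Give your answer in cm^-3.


Step 1: Compute kT = 8.617e-5 * 320 = 0.0275744 eV
Step 2: Exponent = -Eg/(2kT) = -1.61/(2*0.0275744) = -29.19374
Step 3: T^(3/2) = 320^1.5 = 5724.33
Step 4: ni = 5e15 * 5724.33 * exp(-29.19374) = 6.00e+06 cm^-3

6.00e+06


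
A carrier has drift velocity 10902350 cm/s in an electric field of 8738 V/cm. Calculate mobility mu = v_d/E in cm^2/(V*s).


Step 1: mu = v_d / E
Step 2: mu = 10902350 / 8738
Step 3: mu = 1247.69 cm^2/(V*s)

1247.69


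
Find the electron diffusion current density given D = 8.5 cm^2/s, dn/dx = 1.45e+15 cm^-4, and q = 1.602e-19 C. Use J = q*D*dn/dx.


Step 1: J = q * D * (dn/dx)
Step 2: J = 1.602e-19 * 8.5 * 1.45e+15
Step 3: J = 1.97e-03 A/cm^2

1.97e-03


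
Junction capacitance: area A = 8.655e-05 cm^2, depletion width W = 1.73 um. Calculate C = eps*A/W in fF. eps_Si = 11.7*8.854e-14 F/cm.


Step 1: eps_Si = 11.7 * 8.854e-14 = 1.035918e-12 F/cm
Step 2: W in cm = 1.73 * 1e-4 = 1.73e-04 cm
Step 3: C = 1.035918e-12 * 8.655e-05 / 1.73e-04 = 5.182584e-13 F
Step 4: C = 518.26 fF

518.26


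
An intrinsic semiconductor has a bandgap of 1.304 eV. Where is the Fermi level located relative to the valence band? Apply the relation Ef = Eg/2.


Step 1: For an intrinsic semiconductor, the Fermi level sits at midgap.
Step 2: Ef = Eg / 2 = 1.304 / 2 = 0.652 eV

0.652


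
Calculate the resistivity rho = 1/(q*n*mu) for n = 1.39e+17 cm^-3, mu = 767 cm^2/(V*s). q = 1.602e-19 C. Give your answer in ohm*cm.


Step 1: sigma = q * n * mu = 1.602e-19 * 1.39e+17 * 767 = 1.70794e+01 S/cm
Step 2: rho = 1 / sigma = 1 / 1.70794e+01 = 0.05855 ohm*cm

0.05855


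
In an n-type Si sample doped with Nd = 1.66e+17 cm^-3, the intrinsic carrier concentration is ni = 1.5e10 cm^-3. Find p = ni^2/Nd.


Step 1: Since Nd >> ni, n ≈ Nd = 1.66e+17 cm^-3
Step 2: p = ni^2 / n = (1.5e10)^2 / 1.66e+17
Step 3: p = 2.25e20 / 1.66e+17 = 1.36e+03 cm^-3

1.36e+03


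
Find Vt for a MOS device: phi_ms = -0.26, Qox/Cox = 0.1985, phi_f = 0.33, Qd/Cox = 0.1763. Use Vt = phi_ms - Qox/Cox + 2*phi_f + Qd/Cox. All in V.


Step 1: Vt = phi_ms - Qox/Cox + 2*phi_f + Qd/Cox
Step 2: Vt = -0.26 - 0.1985 + 2*0.33 + 0.1763
Step 3: Vt = -0.26 - 0.1985 + 0.66 + 0.1763
Step 4: Vt = 0.3778 V

0.3778


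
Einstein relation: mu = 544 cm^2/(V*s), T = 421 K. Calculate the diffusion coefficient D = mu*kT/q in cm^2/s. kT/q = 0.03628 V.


Step 1: D = mu * (kT/q)
Step 2: D = 544 * 0.03628
Step 3: D = 19.74 cm^2/s

19.74


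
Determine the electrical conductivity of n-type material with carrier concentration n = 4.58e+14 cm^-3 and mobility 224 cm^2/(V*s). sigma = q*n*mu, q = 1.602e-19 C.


Step 1: sigma = q * n * mu
Step 2: sigma = 1.602e-19 * 4.58e+14 * 224
Step 3: sigma = 1.644e-02 S/cm

1.644e-02


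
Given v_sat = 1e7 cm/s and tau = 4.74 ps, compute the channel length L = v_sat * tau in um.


Step 1: tau in seconds = 4.74 ps * 1e-12 = 4.7400e-12 s
Step 2: L = v_sat * tau = 1e7 * 4.7400e-12 = 4.7400e-05 cm
Step 3: L in um = 4.7400e-05 * 1e4 = 0.474 um

0.474


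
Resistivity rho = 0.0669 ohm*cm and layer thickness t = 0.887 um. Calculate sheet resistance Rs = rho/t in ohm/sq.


Step 1: Convert thickness to cm: t = 0.887 um = 8.8700e-05 cm
Step 2: Rs = rho / t = 0.0669 / 8.8700e-05
Step 3: Rs = 754.2 ohm/sq

754.2


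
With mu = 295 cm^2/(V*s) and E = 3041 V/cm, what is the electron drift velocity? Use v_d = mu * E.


Step 1: v_d = mu * E
Step 2: v_d = 295 * 3041 = 897095
Step 3: v_d = 8.97e+05 cm/s

8.97e+05


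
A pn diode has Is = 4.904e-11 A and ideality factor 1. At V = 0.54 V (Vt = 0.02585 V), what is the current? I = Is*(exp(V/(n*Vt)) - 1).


Step 1: V/(n*Vt) = 0.54/(1*0.02585) = 20.8897
Step 2: exp(20.8897) = 1.1811e+09
Step 3: I = 4.904e-11 * (1.1811e+09 - 1) = 5.79e-02 A

5.79e-02


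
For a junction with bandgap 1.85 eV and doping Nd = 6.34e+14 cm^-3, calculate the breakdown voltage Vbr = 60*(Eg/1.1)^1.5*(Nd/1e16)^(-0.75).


Step 1: Eg/1.1 = 1.85/1.1 = 1.681818
Step 2: (Eg/1.1)^1.5 = 1.681818^1.5 = 2.181064
Step 3: (Nd/1e16)^(-0.75) = (0.0634)^(-0.75) = 7.914674
Step 4: Vbr = 60 * 2.181064 * 7.914674 = 1035.7 V

1035.7


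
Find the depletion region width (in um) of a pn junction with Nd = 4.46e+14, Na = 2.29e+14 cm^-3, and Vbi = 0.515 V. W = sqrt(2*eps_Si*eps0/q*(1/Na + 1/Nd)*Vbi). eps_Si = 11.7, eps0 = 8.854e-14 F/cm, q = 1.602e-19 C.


Step 1: 1/Na + 1/Nd = 1/2.29e+14 + 1/4.46e+14 = 6.60896e-15
Step 2: 2*eps*eps0/q = 2*11.7*8.854e-14/1.602e-19 = 1.293281e+07
Step 3: W^2 = 1.293281e+07 * 6.60896e-15 * 0.515 = 4.40183e-08
Step 4: W = sqrt(4.40183e-08) = 2.098e-04 cm = 2.098 um

2.098


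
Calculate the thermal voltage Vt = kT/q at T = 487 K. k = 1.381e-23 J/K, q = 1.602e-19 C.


Step 1: kT = 1.381e-23 * 487 = 6.72547e-21 J
Step 2: Vt = kT/q = 6.72547e-21 / 1.602e-19
Step 3: Vt = 0.04198 V

0.04198


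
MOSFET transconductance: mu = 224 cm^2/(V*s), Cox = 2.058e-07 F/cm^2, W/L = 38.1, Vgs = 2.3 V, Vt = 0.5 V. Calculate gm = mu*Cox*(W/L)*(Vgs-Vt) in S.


Step 1: Vov = Vgs - Vt = 2.3 - 0.5 = 1.8 V
Step 2: gm = mu * Cox * (W/L) * Vov
Step 3: gm = 224 * 2.058e-07 * 38.1 * 1.8 = 3.16e-03 S

3.16e-03


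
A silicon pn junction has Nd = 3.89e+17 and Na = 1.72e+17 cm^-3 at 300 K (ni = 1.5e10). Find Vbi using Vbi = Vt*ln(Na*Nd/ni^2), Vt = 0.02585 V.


Step 1: Compute Na*Nd/ni^2 = 1.72e+17 * 3.89e+17 / (1.5e10)^2 = 2.9737e+14
Step 2: ln(2.9737e+14) = 33.3260
Step 3: Vbi = 0.02585 * 33.3260 = 0.861 V

0.861


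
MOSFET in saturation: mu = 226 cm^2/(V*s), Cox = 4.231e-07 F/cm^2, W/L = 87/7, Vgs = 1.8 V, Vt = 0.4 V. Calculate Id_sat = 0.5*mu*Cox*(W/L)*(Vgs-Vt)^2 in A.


Step 1: Overdrive voltage Vov = Vgs - Vt = 1.8 - 0.4 = 1.4 V
Step 2: W/L = 87/7 = 12.4286
Step 3: Id = 0.5 * 226 * 4.231e-07 * 12.4286 * 1.4^2
Step 4: Id = 1.16e-03 A

1.16e-03


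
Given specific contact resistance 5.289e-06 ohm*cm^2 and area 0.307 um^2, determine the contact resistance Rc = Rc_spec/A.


Step 1: Convert area to cm^2: 0.307 um^2 = 3.0700e-09 cm^2
Step 2: Rc = Rc_spec / A = 5.289e-06 / 3.0700e-09
Step 3: Rc = 1.72e+03 ohms

1.72e+03


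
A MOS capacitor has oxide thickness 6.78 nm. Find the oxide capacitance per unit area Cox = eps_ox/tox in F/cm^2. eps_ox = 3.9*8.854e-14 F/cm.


Step 1: eps_ox = 3.9 * 8.854e-14 = 3.45306e-13 F/cm
Step 2: tox in cm = 6.78 nm * 1e-7 = 6.7800e-07 cm
Step 3: Cox = 3.45306e-13 / 6.7800e-07 = 5.09e-07 F/cm^2

5.09e-07


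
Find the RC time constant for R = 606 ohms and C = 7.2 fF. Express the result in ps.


Step 1: tau = R * C
Step 2: tau = 606 * 7.2 fF = 606 * 7.2e-15 F
Step 3: tau = 4.3632e-12 s = 4.3632 ps

4.3632


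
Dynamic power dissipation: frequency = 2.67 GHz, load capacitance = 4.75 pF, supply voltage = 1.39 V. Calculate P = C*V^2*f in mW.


Step 1: V^2 = 1.39^2 = 1.9321 V^2
Step 2: P = C*V^2*f = 4.75e-12 F * 1.9321 * 2.67e9 Hz
Step 3: P = 2.450385825e-02 W
Step 4: P = 24.504 mW

24.504


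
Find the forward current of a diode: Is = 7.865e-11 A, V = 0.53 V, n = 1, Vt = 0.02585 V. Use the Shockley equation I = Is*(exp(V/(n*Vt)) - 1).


Step 1: V/(n*Vt) = 0.53/(1*0.02585) = 20.5029
Step 2: exp(20.5029) = 8.0223e+08
Step 3: I = 7.865e-11 * (8.0223e+08 - 1) = 6.31e-02 A

6.31e-02


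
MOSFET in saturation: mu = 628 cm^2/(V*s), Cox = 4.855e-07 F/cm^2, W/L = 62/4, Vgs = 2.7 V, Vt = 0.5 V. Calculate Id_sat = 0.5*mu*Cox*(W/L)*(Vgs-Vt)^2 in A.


Step 1: Overdrive voltage Vov = Vgs - Vt = 2.7 - 0.5 = 2.2 V
Step 2: W/L = 62/4 = 15.5
Step 3: Id = 0.5 * 628 * 4.855e-07 * 15.5 * 2.2^2
Step 4: Id = 1.14e-02 A

1.14e-02


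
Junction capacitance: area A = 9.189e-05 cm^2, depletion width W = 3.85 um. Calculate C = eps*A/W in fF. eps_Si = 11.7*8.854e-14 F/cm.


Step 1: eps_Si = 11.7 * 8.854e-14 = 1.035918e-12 F/cm
Step 2: W in cm = 3.85 * 1e-4 = 3.85e-04 cm
Step 3: C = 1.035918e-12 * 9.189e-05 / 3.85e-04 = 2.472481e-13 F
Step 4: C = 247.25 fF

247.25


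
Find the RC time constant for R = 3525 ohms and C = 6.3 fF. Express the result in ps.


Step 1: tau = R * C
Step 2: tau = 3525 * 6.3 fF = 3525 * 6.3e-15 F
Step 3: tau = 2.22075e-11 s = 22.2075 ps

22.2075


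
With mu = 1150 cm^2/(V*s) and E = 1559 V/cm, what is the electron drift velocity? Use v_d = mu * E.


Step 1: v_d = mu * E
Step 2: v_d = 1150 * 1559 = 1792850
Step 3: v_d = 1.79e+06 cm/s

1.79e+06


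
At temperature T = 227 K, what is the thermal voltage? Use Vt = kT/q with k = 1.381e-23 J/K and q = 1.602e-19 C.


Step 1: kT = 1.381e-23 * 227 = 3.13487e-21 J
Step 2: Vt = kT/q = 3.13487e-21 / 1.602e-19
Step 3: Vt = 0.01957 V

0.01957


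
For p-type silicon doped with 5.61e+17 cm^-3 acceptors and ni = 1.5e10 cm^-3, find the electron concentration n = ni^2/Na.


Step 1: Majority hole concentration p ≈ Na = 5.61e+17 cm^-3
Step 2: n = ni^2 / Na = (1.5e10)^2 / 5.61e+17
Step 3: n = 4.01e+02 cm^-3

4.01e+02


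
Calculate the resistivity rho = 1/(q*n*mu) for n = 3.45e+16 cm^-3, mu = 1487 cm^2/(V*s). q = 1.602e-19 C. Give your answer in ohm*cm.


Step 1: sigma = q * n * mu = 1.602e-19 * 3.45e+16 * 1487 = 8.21850e+00 S/cm
Step 2: rho = 1 / sigma = 1 / 8.21850e+00 = 0.1217 ohm*cm

0.1217


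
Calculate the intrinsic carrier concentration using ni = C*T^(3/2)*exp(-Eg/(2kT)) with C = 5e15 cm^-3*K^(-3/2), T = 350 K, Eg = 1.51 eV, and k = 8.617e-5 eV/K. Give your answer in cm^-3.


Step 1: Compute kT = 8.617e-5 * 350 = 0.0301595 eV
Step 2: Exponent = -Eg/(2kT) = -1.51/(2*0.0301595) = -25.03357
Step 3: T^(3/2) = 350^1.5 = 6547.90
Step 4: ni = 5e15 * 6547.90 * exp(-25.03357) = 4.40e+08 cm^-3

4.40e+08


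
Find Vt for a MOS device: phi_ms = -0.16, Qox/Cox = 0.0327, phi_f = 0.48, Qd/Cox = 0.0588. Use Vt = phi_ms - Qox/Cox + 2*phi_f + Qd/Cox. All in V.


Step 1: Vt = phi_ms - Qox/Cox + 2*phi_f + Qd/Cox
Step 2: Vt = -0.16 - 0.0327 + 2*0.48 + 0.0588
Step 3: Vt = -0.16 - 0.0327 + 0.96 + 0.0588
Step 4: Vt = 0.8261 V

0.8261


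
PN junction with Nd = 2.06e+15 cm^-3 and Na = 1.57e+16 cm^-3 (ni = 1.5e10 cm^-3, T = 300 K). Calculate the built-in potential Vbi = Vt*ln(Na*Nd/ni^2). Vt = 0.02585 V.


Step 1: Compute Na*Nd/ni^2 = 1.57e+16 * 2.06e+15 / (1.5e10)^2 = 1.4374e+11
Step 2: ln(1.4374e+11) = 25.6913
Step 3: Vbi = 0.02585 * 25.6913 = 0.664 V

0.664


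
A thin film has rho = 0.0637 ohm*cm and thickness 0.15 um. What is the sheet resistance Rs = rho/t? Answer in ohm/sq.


Step 1: Convert thickness to cm: t = 0.15 um = 1.5000e-05 cm
Step 2: Rs = rho / t = 0.0637 / 1.5000e-05
Step 3: Rs = 4246.7 ohm/sq

4246.7


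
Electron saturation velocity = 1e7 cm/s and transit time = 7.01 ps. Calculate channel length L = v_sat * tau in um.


Step 1: tau in seconds = 7.01 ps * 1e-12 = 7.0100e-12 s
Step 2: L = v_sat * tau = 1e7 * 7.0100e-12 = 7.0100e-05 cm
Step 3: L in um = 7.0100e-05 * 1e4 = 0.701 um

0.701


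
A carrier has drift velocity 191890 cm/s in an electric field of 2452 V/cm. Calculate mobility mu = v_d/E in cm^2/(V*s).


Step 1: mu = v_d / E
Step 2: mu = 191890 / 2452
Step 3: mu = 78.26 cm^2/(V*s)

78.26


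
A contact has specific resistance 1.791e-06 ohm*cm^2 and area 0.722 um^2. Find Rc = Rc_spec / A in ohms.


Step 1: Convert area to cm^2: 0.722 um^2 = 7.2200e-09 cm^2
Step 2: Rc = Rc_spec / A = 1.791e-06 / 7.2200e-09
Step 3: Rc = 2.48e+02 ohms

2.48e+02


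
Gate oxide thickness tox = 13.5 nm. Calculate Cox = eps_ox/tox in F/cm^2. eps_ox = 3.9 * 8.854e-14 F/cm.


Step 1: eps_ox = 3.9 * 8.854e-14 = 3.45306e-13 F/cm
Step 2: tox in cm = 13.5 nm * 1e-7 = 1.3500e-06 cm
Step 3: Cox = 3.45306e-13 / 1.3500e-06 = 2.56e-07 F/cm^2

2.56e-07


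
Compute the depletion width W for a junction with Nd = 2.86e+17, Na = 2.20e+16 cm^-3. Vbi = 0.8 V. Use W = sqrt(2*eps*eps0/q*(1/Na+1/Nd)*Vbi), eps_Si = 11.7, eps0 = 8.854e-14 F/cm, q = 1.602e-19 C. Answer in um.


Step 1: 1/Na + 1/Nd = 1/2.20e+16 + 1/2.86e+17 = 4.89510e-17
Step 2: 2*eps*eps0/q = 2*11.7*8.854e-14/1.602e-19 = 1.293281e+07
Step 3: W^2 = 1.293281e+07 * 4.89510e-17 * 0.8 = 5.06459e-10
Step 4: W = sqrt(5.06459e-10) = 2.250e-05 cm = 0.225 um

0.225


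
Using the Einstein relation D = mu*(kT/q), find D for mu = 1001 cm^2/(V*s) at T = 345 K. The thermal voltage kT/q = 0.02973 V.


Step 1: D = mu * (kT/q)
Step 2: D = 1001 * 0.02973
Step 3: D = 29.76 cm^2/s

29.76


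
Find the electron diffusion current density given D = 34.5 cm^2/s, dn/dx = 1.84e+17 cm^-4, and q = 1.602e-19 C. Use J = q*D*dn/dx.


Step 1: J = q * D * (dn/dx)
Step 2: J = 1.602e-19 * 34.5 * 1.84e+17
Step 3: J = 1.02e+00 A/cm^2

1.02e+00


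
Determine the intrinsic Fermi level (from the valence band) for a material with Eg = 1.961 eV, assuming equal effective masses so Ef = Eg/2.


Step 1: For an intrinsic semiconductor, the Fermi level sits at midgap.
Step 2: Ef = Eg / 2 = 1.961 / 2 = 0.9805 eV

0.9805


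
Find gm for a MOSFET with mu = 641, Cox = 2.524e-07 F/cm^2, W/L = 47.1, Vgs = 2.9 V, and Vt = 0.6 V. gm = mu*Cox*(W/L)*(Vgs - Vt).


Step 1: Vov = Vgs - Vt = 2.9 - 0.6 = 2.3 V
Step 2: gm = mu * Cox * (W/L) * Vov
Step 3: gm = 641 * 2.524e-07 * 47.1 * 2.3 = 1.75e-02 S

1.75e-02


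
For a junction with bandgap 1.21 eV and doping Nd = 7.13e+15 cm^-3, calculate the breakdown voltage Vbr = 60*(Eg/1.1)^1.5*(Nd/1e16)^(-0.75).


Step 1: Eg/1.1 = 1.21/1.1 = 1.100000
Step 2: (Eg/1.1)^1.5 = 1.100000^1.5 = 1.153690
Step 3: (Nd/1e16)^(-0.75) = (0.713)^(-0.75) = 1.288792
Step 4: Vbr = 60 * 1.153690 * 1.288792 = 89.2 V

89.2


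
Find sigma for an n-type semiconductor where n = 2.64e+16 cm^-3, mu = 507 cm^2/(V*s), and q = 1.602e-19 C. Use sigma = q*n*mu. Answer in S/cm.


Step 1: sigma = q * n * mu
Step 2: sigma = 1.602e-19 * 2.64e+16 * 507
Step 3: sigma = 2.144e+00 S/cm

2.144e+00


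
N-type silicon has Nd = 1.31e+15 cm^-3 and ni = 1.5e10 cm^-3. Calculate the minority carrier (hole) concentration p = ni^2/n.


Step 1: Since Nd >> ni, n ≈ Nd = 1.31e+15 cm^-3
Step 2: p = ni^2 / n = (1.5e10)^2 / 1.31e+15
Step 3: p = 2.25e20 / 1.31e+15 = 1.72e+05 cm^-3

1.72e+05


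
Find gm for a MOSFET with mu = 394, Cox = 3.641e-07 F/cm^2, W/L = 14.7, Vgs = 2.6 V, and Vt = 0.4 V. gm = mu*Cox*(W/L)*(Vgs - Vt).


Step 1: Vov = Vgs - Vt = 2.6 - 0.4 = 2.2 V
Step 2: gm = mu * Cox * (W/L) * Vov
Step 3: gm = 394 * 3.641e-07 * 14.7 * 2.2 = 4.64e-03 S

4.64e-03


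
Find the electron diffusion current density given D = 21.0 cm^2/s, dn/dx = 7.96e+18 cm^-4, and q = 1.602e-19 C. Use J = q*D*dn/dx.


Step 1: J = q * D * (dn/dx)
Step 2: J = 1.602e-19 * 21.0 * 7.96e+18
Step 3: J = 2.68e+01 A/cm^2

2.68e+01


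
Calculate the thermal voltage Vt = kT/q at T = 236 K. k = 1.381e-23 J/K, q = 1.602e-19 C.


Step 1: kT = 1.381e-23 * 236 = 3.25916e-21 J
Step 2: Vt = kT/q = 3.25916e-21 / 1.602e-19
Step 3: Vt = 0.02034 V

0.02034


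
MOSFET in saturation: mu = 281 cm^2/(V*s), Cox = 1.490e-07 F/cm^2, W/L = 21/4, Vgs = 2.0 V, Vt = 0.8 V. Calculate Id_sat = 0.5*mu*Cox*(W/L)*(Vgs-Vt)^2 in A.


Step 1: Overdrive voltage Vov = Vgs - Vt = 2.0 - 0.8 = 1.2 V
Step 2: W/L = 21/4 = 5.25
Step 3: Id = 0.5 * 281 * 1.490e-07 * 5.25 * 1.2^2
Step 4: Id = 1.58e-04 A

1.58e-04


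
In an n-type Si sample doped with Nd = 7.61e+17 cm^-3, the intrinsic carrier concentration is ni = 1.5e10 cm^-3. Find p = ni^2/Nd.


Step 1: Since Nd >> ni, n ≈ Nd = 7.61e+17 cm^-3
Step 2: p = ni^2 / n = (1.5e10)^2 / 7.61e+17
Step 3: p = 2.25e20 / 7.61e+17 = 2.96e+02 cm^-3

2.96e+02


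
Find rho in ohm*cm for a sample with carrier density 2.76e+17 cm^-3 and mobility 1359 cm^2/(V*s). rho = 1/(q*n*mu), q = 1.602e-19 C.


Step 1: sigma = q * n * mu = 1.602e-19 * 2.76e+17 * 1359 = 6.00885e+01 S/cm
Step 2: rho = 1 / sigma = 1 / 6.00885e+01 = 0.01664 ohm*cm

0.01664


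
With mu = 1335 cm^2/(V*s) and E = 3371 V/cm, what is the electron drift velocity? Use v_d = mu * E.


Step 1: v_d = mu * E
Step 2: v_d = 1335 * 3371 = 4500285
Step 3: v_d = 4.50e+06 cm/s

4.50e+06


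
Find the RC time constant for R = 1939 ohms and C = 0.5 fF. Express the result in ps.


Step 1: tau = R * C
Step 2: tau = 1939 * 0.5 fF = 1939 * 5.0e-16 F
Step 3: tau = 9.695e-13 s = 0.9695 ps

0.9695


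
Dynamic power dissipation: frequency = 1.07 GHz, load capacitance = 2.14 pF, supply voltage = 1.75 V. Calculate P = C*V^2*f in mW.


Step 1: V^2 = 1.75^2 = 3.0625 V^2
Step 2: P = C*V^2*f = 2.14e-12 F * 3.0625 * 1.07e9 Hz
Step 3: P = 7.0125125e-03 W
Step 4: P = 7.013 mW

7.013


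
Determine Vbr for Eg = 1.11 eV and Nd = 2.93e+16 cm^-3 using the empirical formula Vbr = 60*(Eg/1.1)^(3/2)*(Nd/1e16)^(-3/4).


Step 1: Eg/1.1 = 1.11/1.1 = 1.009091
Step 2: (Eg/1.1)^1.5 = 1.009091^1.5 = 1.013667
Step 3: (Nd/1e16)^(-0.75) = (2.93)^(-0.75) = 0.446529
Step 4: Vbr = 60 * 1.013667 * 0.446529 = 27.2 V

27.2


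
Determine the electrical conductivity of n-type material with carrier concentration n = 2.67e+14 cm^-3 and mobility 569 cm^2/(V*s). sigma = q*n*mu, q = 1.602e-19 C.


Step 1: sigma = q * n * mu
Step 2: sigma = 1.602e-19 * 2.67e+14 * 569
Step 3: sigma = 2.434e-02 S/cm

2.434e-02


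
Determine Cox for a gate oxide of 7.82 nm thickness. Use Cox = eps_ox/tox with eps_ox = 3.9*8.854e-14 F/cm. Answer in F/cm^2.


Step 1: eps_ox = 3.9 * 8.854e-14 = 3.45306e-13 F/cm
Step 2: tox in cm = 7.82 nm * 1e-7 = 7.8200e-07 cm
Step 3: Cox = 3.45306e-13 / 7.8200e-07 = 4.42e-07 F/cm^2

4.42e-07


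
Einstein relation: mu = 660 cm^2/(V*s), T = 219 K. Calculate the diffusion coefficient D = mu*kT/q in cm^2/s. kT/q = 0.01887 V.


Step 1: D = mu * (kT/q)
Step 2: D = 660 * 0.01887
Step 3: D = 12.45 cm^2/s

12.45


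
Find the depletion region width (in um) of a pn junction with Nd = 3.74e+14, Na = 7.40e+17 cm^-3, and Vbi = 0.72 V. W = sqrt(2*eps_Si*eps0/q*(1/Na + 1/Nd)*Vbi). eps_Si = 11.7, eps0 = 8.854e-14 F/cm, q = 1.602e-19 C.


Step 1: 1/Na + 1/Nd = 1/7.40e+17 + 1/3.74e+14 = 2.67515e-15
Step 2: 2*eps*eps0/q = 2*11.7*8.854e-14/1.602e-19 = 1.293281e+07
Step 3: W^2 = 1.293281e+07 * 2.67515e-15 * 0.72 = 2.49100e-08
Step 4: W = sqrt(2.49100e-08) = 1.578e-04 cm = 1.578 um

1.578


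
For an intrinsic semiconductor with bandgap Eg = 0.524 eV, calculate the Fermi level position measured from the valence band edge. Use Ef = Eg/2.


Step 1: For an intrinsic semiconductor, the Fermi level sits at midgap.
Step 2: Ef = Eg / 2 = 0.524 / 2 = 0.262 eV

0.262


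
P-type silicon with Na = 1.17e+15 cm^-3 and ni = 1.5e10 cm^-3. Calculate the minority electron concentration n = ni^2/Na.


Step 1: Majority hole concentration p ≈ Na = 1.17e+15 cm^-3
Step 2: n = ni^2 / Na = (1.5e10)^2 / 1.17e+15
Step 3: n = 1.92e+05 cm^-3

1.92e+05


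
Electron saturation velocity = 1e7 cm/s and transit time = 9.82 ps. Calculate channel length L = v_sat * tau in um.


Step 1: tau in seconds = 9.82 ps * 1e-12 = 9.8200e-12 s
Step 2: L = v_sat * tau = 1e7 * 9.8200e-12 = 9.8200e-05 cm
Step 3: L in um = 9.8200e-05 * 1e4 = 0.982 um

0.982


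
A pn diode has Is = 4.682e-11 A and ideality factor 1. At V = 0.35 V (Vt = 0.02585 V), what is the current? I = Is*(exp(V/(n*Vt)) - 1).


Step 1: V/(n*Vt) = 0.35/(1*0.02585) = 13.5397
Step 2: exp(13.5397) = 7.5896e+05
Step 3: I = 4.682e-11 * (7.5896e+05 - 1) = 3.55e-05 A

3.55e-05


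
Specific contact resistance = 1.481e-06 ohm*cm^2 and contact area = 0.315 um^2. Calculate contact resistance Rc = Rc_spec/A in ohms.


Step 1: Convert area to cm^2: 0.315 um^2 = 3.1500e-09 cm^2
Step 2: Rc = Rc_spec / A = 1.481e-06 / 3.1500e-09
Step 3: Rc = 4.70e+02 ohms

4.70e+02


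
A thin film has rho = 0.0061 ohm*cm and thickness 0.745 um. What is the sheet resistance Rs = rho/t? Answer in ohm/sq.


Step 1: Convert thickness to cm: t = 0.745 um = 7.4500e-05 cm
Step 2: Rs = rho / t = 0.0061 / 7.4500e-05
Step 3: Rs = 81.9 ohm/sq

81.9


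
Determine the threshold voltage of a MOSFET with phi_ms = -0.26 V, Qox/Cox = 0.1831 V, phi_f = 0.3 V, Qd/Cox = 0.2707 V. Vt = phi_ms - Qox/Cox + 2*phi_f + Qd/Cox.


Step 1: Vt = phi_ms - Qox/Cox + 2*phi_f + Qd/Cox
Step 2: Vt = -0.26 - 0.1831 + 2*0.3 + 0.2707
Step 3: Vt = -0.26 - 0.1831 + 0.6 + 0.2707
Step 4: Vt = 0.4276 V

0.4276


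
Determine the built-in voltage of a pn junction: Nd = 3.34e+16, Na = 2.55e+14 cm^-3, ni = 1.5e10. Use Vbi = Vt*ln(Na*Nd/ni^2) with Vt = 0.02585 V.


Step 1: Compute Na*Nd/ni^2 = 2.55e+14 * 3.34e+16 / (1.5e10)^2 = 3.7853e+10
Step 2: ln(3.7853e+10) = 24.3570
Step 3: Vbi = 0.02585 * 24.3570 = 0.63 V

0.63


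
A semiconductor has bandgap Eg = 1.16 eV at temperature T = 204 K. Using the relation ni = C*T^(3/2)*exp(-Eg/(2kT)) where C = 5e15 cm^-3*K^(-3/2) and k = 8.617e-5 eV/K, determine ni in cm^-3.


Step 1: Compute kT = 8.617e-5 * 204 = 0.01757868 eV
Step 2: Exponent = -Eg/(2kT) = -1.16/(2*0.01757868) = -32.99451
Step 3: T^(3/2) = 204^1.5 = 2913.70
Step 4: ni = 5e15 * 2913.70 * exp(-32.99451) = 6.82e+04 cm^-3

6.82e+04


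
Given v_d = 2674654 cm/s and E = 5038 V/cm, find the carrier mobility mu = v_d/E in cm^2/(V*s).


Step 1: mu = v_d / E
Step 2: mu = 2674654 / 5038
Step 3: mu = 530.9 cm^2/(V*s)

530.9


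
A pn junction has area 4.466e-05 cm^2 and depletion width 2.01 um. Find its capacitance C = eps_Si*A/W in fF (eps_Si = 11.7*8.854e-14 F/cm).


Step 1: eps_Si = 11.7 * 8.854e-14 = 1.035918e-12 F/cm
Step 2: W in cm = 2.01 * 1e-4 = 2.01e-04 cm
Step 3: C = 1.035918e-12 * 4.466e-05 / 2.01e-04 = 2.301696e-13 F
Step 4: C = 230.17 fF

230.17


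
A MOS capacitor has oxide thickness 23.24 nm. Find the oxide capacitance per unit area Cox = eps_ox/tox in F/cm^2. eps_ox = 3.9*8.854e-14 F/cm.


Step 1: eps_ox = 3.9 * 8.854e-14 = 3.45306e-13 F/cm
Step 2: tox in cm = 23.24 nm * 1e-7 = 2.3240e-06 cm
Step 3: Cox = 3.45306e-13 / 2.3240e-06 = 1.49e-07 F/cm^2

1.49e-07


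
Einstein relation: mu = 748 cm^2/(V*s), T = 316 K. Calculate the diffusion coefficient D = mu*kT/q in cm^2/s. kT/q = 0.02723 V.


Step 1: D = mu * (kT/q)
Step 2: D = 748 * 0.02723
Step 3: D = 20.37 cm^2/s

20.37


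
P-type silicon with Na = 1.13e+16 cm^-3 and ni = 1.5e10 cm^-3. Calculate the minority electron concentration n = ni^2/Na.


Step 1: Majority hole concentration p ≈ Na = 1.13e+16 cm^-3
Step 2: n = ni^2 / Na = (1.5e10)^2 / 1.13e+16
Step 3: n = 1.99e+04 cm^-3

1.99e+04


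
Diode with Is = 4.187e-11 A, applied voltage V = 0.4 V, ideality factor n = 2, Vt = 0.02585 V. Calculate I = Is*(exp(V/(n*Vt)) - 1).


Step 1: V/(n*Vt) = 0.4/(2*0.02585) = 7.7369
Step 2: exp(7.7369) = 2.2914e+03
Step 3: I = 4.187e-11 * (2.2914e+03 - 1) = 9.59e-08 A

9.59e-08


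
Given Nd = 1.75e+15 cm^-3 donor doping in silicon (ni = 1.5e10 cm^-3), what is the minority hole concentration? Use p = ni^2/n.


Step 1: Since Nd >> ni, n ≈ Nd = 1.75e+15 cm^-3
Step 2: p = ni^2 / n = (1.5e10)^2 / 1.75e+15
Step 3: p = 2.25e20 / 1.75e+15 = 1.29e+05 cm^-3

1.29e+05


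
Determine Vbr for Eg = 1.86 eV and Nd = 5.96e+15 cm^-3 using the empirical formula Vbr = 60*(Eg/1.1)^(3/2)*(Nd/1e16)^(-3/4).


Step 1: Eg/1.1 = 1.86/1.1 = 1.690909
Step 2: (Eg/1.1)^1.5 = 1.690909^1.5 = 2.198773
Step 3: (Nd/1e16)^(-0.75) = (0.596)^(-0.75) = 1.474230
Step 4: Vbr = 60 * 2.198773 * 1.474230 = 194.5 V

194.5


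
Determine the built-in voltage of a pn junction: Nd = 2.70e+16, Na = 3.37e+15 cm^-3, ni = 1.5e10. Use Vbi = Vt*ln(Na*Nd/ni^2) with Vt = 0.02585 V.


Step 1: Compute Na*Nd/ni^2 = 3.37e+15 * 2.70e+16 / (1.5e10)^2 = 4.0440e+11
Step 2: ln(4.0440e+11) = 26.7257
Step 3: Vbi = 0.02585 * 26.7257 = 0.691 V

0.691


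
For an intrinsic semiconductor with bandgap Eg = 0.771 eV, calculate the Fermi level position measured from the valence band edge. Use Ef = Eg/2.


Step 1: For an intrinsic semiconductor, the Fermi level sits at midgap.
Step 2: Ef = Eg / 2 = 0.771 / 2 = 0.3855 eV

0.3855


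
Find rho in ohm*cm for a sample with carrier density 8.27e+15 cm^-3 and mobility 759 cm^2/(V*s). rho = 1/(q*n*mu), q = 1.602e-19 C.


Step 1: sigma = q * n * mu = 1.602e-19 * 8.27e+15 * 759 = 1.00556e+00 S/cm
Step 2: rho = 1 / sigma = 1 / 1.00556e+00 = 0.9945 ohm*cm

0.9945


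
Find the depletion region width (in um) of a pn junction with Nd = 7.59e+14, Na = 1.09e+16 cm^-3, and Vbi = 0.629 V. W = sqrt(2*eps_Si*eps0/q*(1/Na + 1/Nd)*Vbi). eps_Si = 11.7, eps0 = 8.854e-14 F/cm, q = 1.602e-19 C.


Step 1: 1/Na + 1/Nd = 1/1.09e+16 + 1/7.59e+14 = 1.40927e-15
Step 2: 2*eps*eps0/q = 2*11.7*8.854e-14/1.602e-19 = 1.293281e+07
Step 3: W^2 = 1.293281e+07 * 1.40927e-15 * 0.629 = 1.14640e-08
Step 4: W = sqrt(1.14640e-08) = 1.071e-04 cm = 1.071 um

1.071


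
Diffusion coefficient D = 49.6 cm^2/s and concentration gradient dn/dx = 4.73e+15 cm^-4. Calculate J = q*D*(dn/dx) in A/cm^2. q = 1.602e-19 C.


Step 1: J = q * D * (dn/dx)
Step 2: J = 1.602e-19 * 49.6 * 4.73e+15
Step 3: J = 3.76e-02 A/cm^2

3.76e-02


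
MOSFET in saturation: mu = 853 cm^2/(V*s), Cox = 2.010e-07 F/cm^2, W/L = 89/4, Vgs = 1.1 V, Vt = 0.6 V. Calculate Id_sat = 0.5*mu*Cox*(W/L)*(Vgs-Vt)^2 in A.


Step 1: Overdrive voltage Vov = Vgs - Vt = 1.1 - 0.6 = 0.5 V
Step 2: W/L = 89/4 = 22.25
Step 3: Id = 0.5 * 853 * 2.010e-07 * 22.25 * 0.5^2
Step 4: Id = 4.77e-04 A

4.77e-04


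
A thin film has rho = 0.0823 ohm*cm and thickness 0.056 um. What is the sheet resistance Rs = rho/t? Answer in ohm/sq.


Step 1: Convert thickness to cm: t = 0.056 um = 5.6000e-06 cm
Step 2: Rs = rho / t = 0.0823 / 5.6000e-06
Step 3: Rs = 14696.4 ohm/sq

14696.4


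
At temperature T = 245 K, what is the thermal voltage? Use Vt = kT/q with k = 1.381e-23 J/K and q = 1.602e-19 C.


Step 1: kT = 1.381e-23 * 245 = 3.38345e-21 J
Step 2: Vt = kT/q = 3.38345e-21 / 1.602e-19
Step 3: Vt = 0.02112 V

0.02112


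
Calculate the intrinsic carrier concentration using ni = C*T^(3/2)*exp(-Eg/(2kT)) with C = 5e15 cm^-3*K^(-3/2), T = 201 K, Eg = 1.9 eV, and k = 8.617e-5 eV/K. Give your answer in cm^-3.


Step 1: Compute kT = 8.617e-5 * 201 = 0.01732017 eV
Step 2: Exponent = -Eg/(2kT) = -1.9/(2*0.01732017) = -54.84935
Step 3: T^(3/2) = 201^1.5 = 2849.67
Step 4: ni = 5e15 * 2849.67 * exp(-54.84935) = 2.15e-05 cm^-3

2.15e-05


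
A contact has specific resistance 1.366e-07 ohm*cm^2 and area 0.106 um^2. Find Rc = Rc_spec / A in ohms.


Step 1: Convert area to cm^2: 0.106 um^2 = 1.0600e-09 cm^2
Step 2: Rc = Rc_spec / A = 1.366e-07 / 1.0600e-09
Step 3: Rc = 1.29e+02 ohms

1.29e+02


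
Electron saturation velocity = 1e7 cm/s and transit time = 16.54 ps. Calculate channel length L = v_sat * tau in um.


Step 1: tau in seconds = 16.54 ps * 1e-12 = 1.6540e-11 s
Step 2: L = v_sat * tau = 1e7 * 1.6540e-11 = 1.6540e-04 cm
Step 3: L in um = 1.6540e-04 * 1e4 = 1.654 um

1.654


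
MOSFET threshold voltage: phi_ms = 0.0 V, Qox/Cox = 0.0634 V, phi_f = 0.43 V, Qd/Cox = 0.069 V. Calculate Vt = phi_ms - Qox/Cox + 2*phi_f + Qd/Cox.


Step 1: Vt = phi_ms - Qox/Cox + 2*phi_f + Qd/Cox
Step 2: Vt = 0.0 - 0.0634 + 2*0.43 + 0.069
Step 3: Vt = 0.0 - 0.0634 + 0.86 + 0.069
Step 4: Vt = 0.8656 V

0.8656


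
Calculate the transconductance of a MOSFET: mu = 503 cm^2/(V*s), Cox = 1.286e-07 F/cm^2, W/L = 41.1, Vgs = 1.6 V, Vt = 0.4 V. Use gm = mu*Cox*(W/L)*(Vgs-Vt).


Step 1: Vov = Vgs - Vt = 1.6 - 0.4 = 1.2 V
Step 2: gm = mu * Cox * (W/L) * Vov
Step 3: gm = 503 * 1.286e-07 * 41.1 * 1.2 = 3.19e-03 S

3.19e-03


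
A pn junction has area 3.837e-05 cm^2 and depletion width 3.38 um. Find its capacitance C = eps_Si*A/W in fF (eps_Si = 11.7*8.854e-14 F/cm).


Step 1: eps_Si = 11.7 * 8.854e-14 = 1.035918e-12 F/cm
Step 2: W in cm = 3.38 * 1e-4 = 3.38e-04 cm
Step 3: C = 1.035918e-12 * 3.837e-05 / 3.38e-04 = 1.175981e-13 F
Step 4: C = 117.6 fF

117.6


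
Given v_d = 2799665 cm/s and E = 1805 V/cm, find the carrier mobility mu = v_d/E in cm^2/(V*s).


Step 1: mu = v_d / E
Step 2: mu = 2799665 / 1805
Step 3: mu = 1551.06 cm^2/(V*s)

1551.06


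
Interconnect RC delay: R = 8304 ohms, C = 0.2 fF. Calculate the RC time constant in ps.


Step 1: tau = R * C
Step 2: tau = 8304 * 0.2 fF = 8304 * 2.0e-16 F
Step 3: tau = 1.6608e-12 s = 1.6608 ps

1.6608


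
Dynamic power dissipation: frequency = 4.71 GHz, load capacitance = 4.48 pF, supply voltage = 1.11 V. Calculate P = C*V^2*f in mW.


Step 1: V^2 = 1.11^2 = 1.2321 V^2
Step 2: P = C*V^2*f = 4.48e-12 F * 1.2321 * 4.71e9 Hz
Step 3: P = 2.599829568e-02 W
Step 4: P = 25.998 mW

25.998


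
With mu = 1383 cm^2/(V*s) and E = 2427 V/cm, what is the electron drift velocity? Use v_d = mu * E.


Step 1: v_d = mu * E
Step 2: v_d = 1383 * 2427 = 3356541
Step 3: v_d = 3.36e+06 cm/s

3.36e+06


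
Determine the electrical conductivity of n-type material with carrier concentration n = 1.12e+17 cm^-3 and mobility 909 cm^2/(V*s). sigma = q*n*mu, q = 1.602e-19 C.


Step 1: sigma = q * n * mu
Step 2: sigma = 1.602e-19 * 1.12e+17 * 909
Step 3: sigma = 1.631e+01 S/cm

1.631e+01


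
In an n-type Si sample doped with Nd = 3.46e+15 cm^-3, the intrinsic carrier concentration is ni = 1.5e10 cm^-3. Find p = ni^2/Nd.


Step 1: Since Nd >> ni, n ≈ Nd = 3.46e+15 cm^-3
Step 2: p = ni^2 / n = (1.5e10)^2 / 3.46e+15
Step 3: p = 2.25e20 / 3.46e+15 = 6.50e+04 cm^-3

6.50e+04


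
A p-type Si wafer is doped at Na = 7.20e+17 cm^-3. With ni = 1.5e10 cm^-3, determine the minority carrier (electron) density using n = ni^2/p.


Step 1: Majority hole concentration p ≈ Na = 7.20e+17 cm^-3
Step 2: n = ni^2 / Na = (1.5e10)^2 / 7.20e+17
Step 3: n = 3.13e+02 cm^-3

3.13e+02


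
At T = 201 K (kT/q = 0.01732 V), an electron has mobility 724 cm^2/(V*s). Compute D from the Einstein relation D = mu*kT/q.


Step 1: D = mu * (kT/q)
Step 2: D = 724 * 0.01732
Step 3: D = 12.54 cm^2/s

12.54


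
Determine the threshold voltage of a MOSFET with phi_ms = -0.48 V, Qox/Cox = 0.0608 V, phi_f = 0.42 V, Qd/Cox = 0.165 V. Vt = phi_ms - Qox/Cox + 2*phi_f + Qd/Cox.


Step 1: Vt = phi_ms - Qox/Cox + 2*phi_f + Qd/Cox
Step 2: Vt = -0.48 - 0.0608 + 2*0.42 + 0.165
Step 3: Vt = -0.48 - 0.0608 + 0.84 + 0.165
Step 4: Vt = 0.4642 V

0.4642


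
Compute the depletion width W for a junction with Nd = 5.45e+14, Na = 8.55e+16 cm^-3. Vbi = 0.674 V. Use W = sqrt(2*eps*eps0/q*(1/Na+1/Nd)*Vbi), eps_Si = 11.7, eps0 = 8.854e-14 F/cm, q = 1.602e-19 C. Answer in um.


Step 1: 1/Na + 1/Nd = 1/8.55e+16 + 1/5.45e+14 = 1.84656e-15
Step 2: 2*eps*eps0/q = 2*11.7*8.854e-14/1.602e-19 = 1.293281e+07
Step 3: W^2 = 1.293281e+07 * 1.84656e-15 * 0.674 = 1.60959e-08
Step 4: W = sqrt(1.60959e-08) = 1.269e-04 cm = 1.269 um

1.269


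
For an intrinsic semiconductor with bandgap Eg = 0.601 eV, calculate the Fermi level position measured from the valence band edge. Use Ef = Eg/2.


Step 1: For an intrinsic semiconductor, the Fermi level sits at midgap.
Step 2: Ef = Eg / 2 = 0.601 / 2 = 0.3005 eV

0.3005


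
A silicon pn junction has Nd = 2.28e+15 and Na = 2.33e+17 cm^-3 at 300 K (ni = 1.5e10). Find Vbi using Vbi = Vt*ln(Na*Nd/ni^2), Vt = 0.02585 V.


Step 1: Compute Na*Nd/ni^2 = 2.33e+17 * 2.28e+15 / (1.5e10)^2 = 2.3611e+12
Step 2: ln(2.3611e+12) = 28.4901
Step 3: Vbi = 0.02585 * 28.4901 = 0.736 V

0.736


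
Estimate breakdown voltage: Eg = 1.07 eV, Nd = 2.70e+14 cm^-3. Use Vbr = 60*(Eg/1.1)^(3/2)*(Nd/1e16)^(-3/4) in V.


Step 1: Eg/1.1 = 1.07/1.1 = 0.972727
Step 2: (Eg/1.1)^1.5 = 0.972727^1.5 = 0.959371
Step 3: (Nd/1e16)^(-0.75) = (0.027)^(-0.75) = 15.013335
Step 4: Vbr = 60 * 0.959371 * 15.013335 = 864.2 V

864.2


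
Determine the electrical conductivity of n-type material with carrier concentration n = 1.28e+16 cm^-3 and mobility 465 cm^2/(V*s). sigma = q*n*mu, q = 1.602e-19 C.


Step 1: sigma = q * n * mu
Step 2: sigma = 1.602e-19 * 1.28e+16 * 465
Step 3: sigma = 9.535e-01 S/cm

9.535e-01


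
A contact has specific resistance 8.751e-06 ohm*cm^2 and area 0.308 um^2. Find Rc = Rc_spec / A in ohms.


Step 1: Convert area to cm^2: 0.308 um^2 = 3.0800e-09 cm^2
Step 2: Rc = Rc_spec / A = 8.751e-06 / 3.0800e-09
Step 3: Rc = 2.84e+03 ohms

2.84e+03


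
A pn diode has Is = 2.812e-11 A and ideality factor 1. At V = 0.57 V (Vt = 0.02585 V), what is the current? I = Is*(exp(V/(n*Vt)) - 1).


Step 1: V/(n*Vt) = 0.57/(1*0.02585) = 22.0503
Step 2: exp(22.0503) = 3.7698e+09
Step 3: I = 2.812e-11 * (3.7698e+09 - 1) = 1.06e-01 A

1.06e-01


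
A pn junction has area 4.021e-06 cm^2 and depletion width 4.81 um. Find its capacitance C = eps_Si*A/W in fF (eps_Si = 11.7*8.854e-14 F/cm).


Step 1: eps_Si = 11.7 * 8.854e-14 = 1.035918e-12 F/cm
Step 2: W in cm = 4.81 * 1e-4 = 4.81e-04 cm
Step 3: C = 1.035918e-12 * 4.021e-06 / 4.81e-04 = 8.659930e-15 F
Step 4: C = 8.66 fF

8.66


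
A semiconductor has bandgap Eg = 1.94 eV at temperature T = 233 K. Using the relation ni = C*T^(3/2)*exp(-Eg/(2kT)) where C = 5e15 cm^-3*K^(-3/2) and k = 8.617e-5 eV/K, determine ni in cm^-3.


Step 1: Compute kT = 8.617e-5 * 233 = 0.02007761 eV
Step 2: Exponent = -Eg/(2kT) = -1.94/(2*0.02007761) = -48.31252
Step 3: T^(3/2) = 233^1.5 = 3556.59
Step 4: ni = 5e15 * 3556.59 * exp(-48.31252) = 1.85e-02 cm^-3

1.85e-02


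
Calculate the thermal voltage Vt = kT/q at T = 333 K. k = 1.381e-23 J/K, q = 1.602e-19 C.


Step 1: kT = 1.381e-23 * 333 = 4.59873e-21 J
Step 2: Vt = kT/q = 4.59873e-21 / 1.602e-19
Step 3: Vt = 0.02871 V

0.02871


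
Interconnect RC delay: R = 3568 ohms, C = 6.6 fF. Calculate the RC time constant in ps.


Step 1: tau = R * C
Step 2: tau = 3568 * 6.6 fF = 3568 * 6.6e-15 F
Step 3: tau = 2.35488e-11 s = 23.5488 ps

23.5488


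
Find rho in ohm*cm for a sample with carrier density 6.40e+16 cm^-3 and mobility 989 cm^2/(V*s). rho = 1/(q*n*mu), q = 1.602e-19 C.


Step 1: sigma = q * n * mu = 1.602e-19 * 6.40e+16 * 989 = 1.01400e+01 S/cm
Step 2: rho = 1 / sigma = 1 / 1.01400e+01 = 0.09862 ohm*cm

0.09862


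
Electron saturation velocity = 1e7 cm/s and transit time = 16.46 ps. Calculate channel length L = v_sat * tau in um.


Step 1: tau in seconds = 16.46 ps * 1e-12 = 1.6460e-11 s
Step 2: L = v_sat * tau = 1e7 * 1.6460e-11 = 1.6460e-04 cm
Step 3: L in um = 1.6460e-04 * 1e4 = 1.646 um

1.646


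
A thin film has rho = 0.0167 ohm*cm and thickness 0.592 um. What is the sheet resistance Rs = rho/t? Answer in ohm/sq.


Step 1: Convert thickness to cm: t = 0.592 um = 5.9200e-05 cm
Step 2: Rs = rho / t = 0.0167 / 5.9200e-05
Step 3: Rs = 282.1 ohm/sq

282.1


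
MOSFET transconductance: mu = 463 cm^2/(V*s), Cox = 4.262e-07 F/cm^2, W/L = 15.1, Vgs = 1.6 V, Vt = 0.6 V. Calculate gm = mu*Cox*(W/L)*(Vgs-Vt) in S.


Step 1: Vov = Vgs - Vt = 1.6 - 0.6 = 1.0 V
Step 2: gm = mu * Cox * (W/L) * Vov
Step 3: gm = 463 * 4.262e-07 * 15.1 * 1.0 = 2.98e-03 S

2.98e-03


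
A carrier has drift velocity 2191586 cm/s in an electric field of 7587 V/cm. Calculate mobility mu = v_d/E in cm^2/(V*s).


Step 1: mu = v_d / E
Step 2: mu = 2191586 / 7587
Step 3: mu = 288.86 cm^2/(V*s)

288.86


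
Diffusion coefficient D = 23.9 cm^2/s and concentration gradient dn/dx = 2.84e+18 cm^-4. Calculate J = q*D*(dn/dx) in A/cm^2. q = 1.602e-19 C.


Step 1: J = q * D * (dn/dx)
Step 2: J = 1.602e-19 * 23.9 * 2.84e+18
Step 3: J = 1.09e+01 A/cm^2

1.09e+01


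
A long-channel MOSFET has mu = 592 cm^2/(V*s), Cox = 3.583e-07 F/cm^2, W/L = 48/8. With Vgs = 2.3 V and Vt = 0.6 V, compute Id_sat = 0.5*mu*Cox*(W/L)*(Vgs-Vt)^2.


Step 1: Overdrive voltage Vov = Vgs - Vt = 2.3 - 0.6 = 1.7 V
Step 2: W/L = 48/8 = 6
Step 3: Id = 0.5 * 592 * 3.583e-07 * 6 * 1.7^2
Step 4: Id = 1.84e-03 A

1.84e-03


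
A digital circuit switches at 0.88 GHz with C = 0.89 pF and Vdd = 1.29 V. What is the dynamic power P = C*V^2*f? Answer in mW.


Step 1: V^2 = 1.29^2 = 1.6641 V^2
Step 2: P = C*V^2*f = 0.89e-12 F * 1.6641 * 0.88e9 Hz
Step 3: P = 1.30332312e-03 W
Step 4: P = 1.303 mW

1.303


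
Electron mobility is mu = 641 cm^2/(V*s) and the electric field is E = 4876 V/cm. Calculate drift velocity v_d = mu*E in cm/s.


Step 1: v_d = mu * E
Step 2: v_d = 641 * 4876 = 3125516
Step 3: v_d = 3.13e+06 cm/s

3.13e+06


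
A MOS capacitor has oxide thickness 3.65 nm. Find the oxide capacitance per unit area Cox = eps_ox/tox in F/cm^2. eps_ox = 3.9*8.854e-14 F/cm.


Step 1: eps_ox = 3.9 * 8.854e-14 = 3.45306e-13 F/cm
Step 2: tox in cm = 3.65 nm * 1e-7 = 3.6500e-07 cm
Step 3: Cox = 3.45306e-13 / 3.6500e-07 = 9.46e-07 F/cm^2

9.46e-07


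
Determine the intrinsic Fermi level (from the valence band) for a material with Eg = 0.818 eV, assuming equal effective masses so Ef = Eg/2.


Step 1: For an intrinsic semiconductor, the Fermi level sits at midgap.
Step 2: Ef = Eg / 2 = 0.818 / 2 = 0.409 eV

0.409


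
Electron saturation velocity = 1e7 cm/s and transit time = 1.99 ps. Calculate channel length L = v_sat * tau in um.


Step 1: tau in seconds = 1.99 ps * 1e-12 = 1.9900e-12 s
Step 2: L = v_sat * tau = 1e7 * 1.9900e-12 = 1.9900e-05 cm
Step 3: L in um = 1.9900e-05 * 1e4 = 0.199 um

0.199


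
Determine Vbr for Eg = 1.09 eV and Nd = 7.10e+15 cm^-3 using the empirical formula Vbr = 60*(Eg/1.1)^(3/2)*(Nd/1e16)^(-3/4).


Step 1: Eg/1.1 = 1.09/1.1 = 0.990909
Step 2: (Eg/1.1)^1.5 = 0.990909^1.5 = 0.986395
Step 3: (Nd/1e16)^(-0.75) = (0.71)^(-0.75) = 1.292874
Step 4: Vbr = 60 * 0.986395 * 1.292874 = 76.5 V

76.5


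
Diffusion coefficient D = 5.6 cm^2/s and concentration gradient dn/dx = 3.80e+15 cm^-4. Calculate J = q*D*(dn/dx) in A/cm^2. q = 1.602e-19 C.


Step 1: J = q * D * (dn/dx)
Step 2: J = 1.602e-19 * 5.6 * 3.80e+15
Step 3: J = 3.41e-03 A/cm^2

3.41e-03


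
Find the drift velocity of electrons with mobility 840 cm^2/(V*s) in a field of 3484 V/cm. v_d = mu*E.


Step 1: v_d = mu * E
Step 2: v_d = 840 * 3484 = 2926560
Step 3: v_d = 2.93e+06 cm/s

2.93e+06


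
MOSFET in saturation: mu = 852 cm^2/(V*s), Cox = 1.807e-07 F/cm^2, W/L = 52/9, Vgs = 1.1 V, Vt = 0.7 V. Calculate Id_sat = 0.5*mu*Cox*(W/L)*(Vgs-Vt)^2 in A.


Step 1: Overdrive voltage Vov = Vgs - Vt = 1.1 - 0.7 = 0.4 V
Step 2: W/L = 52/9 = 5.77778
Step 3: Id = 0.5 * 852 * 1.807e-07 * 5.77778 * 0.4^2
Step 4: Id = 7.12e-05 A

7.12e-05
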